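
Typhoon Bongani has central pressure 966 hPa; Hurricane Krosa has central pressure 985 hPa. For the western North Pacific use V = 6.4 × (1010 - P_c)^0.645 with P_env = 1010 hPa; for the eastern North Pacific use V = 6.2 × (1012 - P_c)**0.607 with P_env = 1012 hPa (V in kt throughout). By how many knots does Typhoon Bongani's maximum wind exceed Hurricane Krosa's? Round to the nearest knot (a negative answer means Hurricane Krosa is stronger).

28 kt

Typhoon Bongani: ΔP = 44; V ≈ 6.4 × 44^0.645 ≈ 73.49 kt.
Hurricane Krosa: ΔP = 27; V ≈ 6.2 × 27^0.607 ≈ 45.84 kt.
Difference ≈ 73.49 − 45.84 = 27.65 → 28 kt.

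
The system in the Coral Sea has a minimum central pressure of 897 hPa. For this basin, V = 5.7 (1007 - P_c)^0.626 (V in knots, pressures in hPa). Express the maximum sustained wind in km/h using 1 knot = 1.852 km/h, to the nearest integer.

ΔP = 1007 − 897 = 110 hPa.
V ≈ 5.7 × 110^0.626 = 5.7 × 18.963 ≈ 108.090 kt.
108.090 × 1.852 ≈ 200.18 km/h → 200 km/h.

200 km/h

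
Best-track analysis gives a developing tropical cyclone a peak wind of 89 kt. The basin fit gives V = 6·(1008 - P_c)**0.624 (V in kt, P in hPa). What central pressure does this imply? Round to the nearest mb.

933 mb

ΔP = (V / 6)^(1/0.624) = (89/6)^1.603.
89/6 = 14.833; 14.833^1.603 ≈ 75.33 mb.
P_c = 1008 − 75.33 = 932.67 ≈ 933 mb.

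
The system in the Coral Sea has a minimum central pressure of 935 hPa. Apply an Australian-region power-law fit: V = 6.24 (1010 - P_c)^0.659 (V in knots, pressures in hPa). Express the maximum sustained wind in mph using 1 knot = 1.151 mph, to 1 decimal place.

123.6 mph

ΔP = 1010 − 935 = 75 hPa.
V ≈ 6.24 × 75^0.659 = 6.24 × 17.205 ≈ 107.362 kt.
107.362 × 1.151 ≈ 123.57 mph → 123.6 mph.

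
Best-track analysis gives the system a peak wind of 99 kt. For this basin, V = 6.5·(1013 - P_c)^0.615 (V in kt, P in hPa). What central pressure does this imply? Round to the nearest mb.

ΔP = (V / 6.5)^(1/0.615) = (99/6.5)^1.626.
99/6.5 = 15.231; 15.231^1.626 ≈ 83.78 mb.
P_c = 1013 − 83.78 = 929.22 ≈ 929 mb.

929 mb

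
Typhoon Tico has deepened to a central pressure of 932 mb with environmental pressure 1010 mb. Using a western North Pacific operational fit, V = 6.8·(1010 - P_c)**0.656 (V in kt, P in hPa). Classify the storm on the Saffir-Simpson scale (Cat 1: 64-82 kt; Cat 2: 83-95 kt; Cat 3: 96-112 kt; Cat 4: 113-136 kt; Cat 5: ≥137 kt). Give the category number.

ΔP = 1010 − 932 = 78 mb.
V ≈ 6.8 × 78^0.656 = 6.8 × 17.43 ≈ 119 kt.
119 kt falls in the Category 4 band.

4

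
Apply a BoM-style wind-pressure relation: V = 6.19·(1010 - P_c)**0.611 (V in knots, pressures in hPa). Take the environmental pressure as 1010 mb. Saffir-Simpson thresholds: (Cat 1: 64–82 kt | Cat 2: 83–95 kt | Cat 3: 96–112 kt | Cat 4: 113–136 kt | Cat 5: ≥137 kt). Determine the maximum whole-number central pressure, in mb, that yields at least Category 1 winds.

Category 1 begins at V = 64 kt.
Required ΔP = (64/6.19)^(1/0.611) = 10.339^1.637 ≈ 45.75 mb.
P_c ≤ 1010 − 45.75 = 964.25, so the highest integer P_c is 964 mb.

964 mb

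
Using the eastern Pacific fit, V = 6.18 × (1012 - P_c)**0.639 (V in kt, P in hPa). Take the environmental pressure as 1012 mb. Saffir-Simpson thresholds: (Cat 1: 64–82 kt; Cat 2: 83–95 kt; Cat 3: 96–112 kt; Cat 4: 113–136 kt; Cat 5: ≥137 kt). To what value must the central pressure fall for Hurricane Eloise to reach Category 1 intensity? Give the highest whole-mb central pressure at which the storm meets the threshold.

973 mb

Category 1 begins at V = 64 kt.
Required ΔP = (64/6.18)^(1/0.639) = 10.356^1.565 ≈ 38.79 mb.
P_c ≤ 1012 − 38.79 = 973.21, so the highest integer P_c is 973 mb.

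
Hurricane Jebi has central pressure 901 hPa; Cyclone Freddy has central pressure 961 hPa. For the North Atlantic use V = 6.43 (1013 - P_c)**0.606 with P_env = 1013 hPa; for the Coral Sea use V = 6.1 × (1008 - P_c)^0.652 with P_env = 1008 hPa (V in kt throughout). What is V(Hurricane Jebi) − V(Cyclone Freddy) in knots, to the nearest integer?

37 kt

Hurricane Jebi: ΔP = 112; V ≈ 6.43 × 112^0.606 ≈ 112.21 kt.
Cyclone Freddy: ΔP = 47; V ≈ 6.1 × 47^0.652 ≈ 75.08 kt.
Difference ≈ 112.21 − 75.08 = 37.13 → 37 kt.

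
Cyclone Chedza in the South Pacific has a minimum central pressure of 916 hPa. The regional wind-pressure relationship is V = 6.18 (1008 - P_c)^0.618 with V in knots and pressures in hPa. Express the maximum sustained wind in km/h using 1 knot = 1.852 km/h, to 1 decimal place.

ΔP = 1008 − 916 = 92 hPa.
V ≈ 6.18 × 92^0.618 = 6.18 × 16.354 ≈ 101.067 kt.
101.067 × 1.852 ≈ 187.18 km/h → 187.2 km/h.

187.2 km/h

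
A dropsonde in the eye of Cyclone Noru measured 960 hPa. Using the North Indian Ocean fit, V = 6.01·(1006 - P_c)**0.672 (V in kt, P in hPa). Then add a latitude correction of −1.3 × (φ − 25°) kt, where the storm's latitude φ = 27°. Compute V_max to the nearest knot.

76 kt

ΔP = 1006 − 960 = 46 hPa.
46^0.672 ≈ 13.103.
V ≈ 6.01 × 13.103 ≈ 78.7 kt.
Latitude correction: −1.3 × (27 − 25) = -2.6 kt.
Corrected V ≈ 76.1 kt → 76 kt.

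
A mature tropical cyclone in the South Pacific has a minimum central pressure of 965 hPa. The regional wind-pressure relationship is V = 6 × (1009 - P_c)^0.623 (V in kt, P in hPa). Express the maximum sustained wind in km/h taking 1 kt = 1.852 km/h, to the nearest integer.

117 km/h

ΔP = 1009 − 965 = 44 hPa.
V ≈ 6 × 44^0.623 = 6 × 10.565 ≈ 63.390 kt.
63.390 × 1.852 ≈ 117.40 km/h → 117 km/h.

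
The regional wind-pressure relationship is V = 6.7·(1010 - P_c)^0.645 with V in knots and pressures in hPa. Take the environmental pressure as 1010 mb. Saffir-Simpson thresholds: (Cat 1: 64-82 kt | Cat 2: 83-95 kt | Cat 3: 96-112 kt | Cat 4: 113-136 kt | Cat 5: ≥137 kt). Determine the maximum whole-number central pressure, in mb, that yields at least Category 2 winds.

Category 2 begins at V = 83 kt.
Required ΔP = (83/6.7)^(1/0.645) = 12.388^1.550 ≈ 49.50 mb.
P_c ≤ 1010 − 49.50 = 960.50, so the highest integer P_c is 960 mb.

960 mb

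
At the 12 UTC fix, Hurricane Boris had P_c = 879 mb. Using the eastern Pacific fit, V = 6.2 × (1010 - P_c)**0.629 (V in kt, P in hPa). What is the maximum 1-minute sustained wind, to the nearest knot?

133 kt

ΔP = 1010 − 879 = 131 mb.
131^0.629 ≈ 21.467.
V ≈ 6.2 × 21.467 ≈ 133.1 kt.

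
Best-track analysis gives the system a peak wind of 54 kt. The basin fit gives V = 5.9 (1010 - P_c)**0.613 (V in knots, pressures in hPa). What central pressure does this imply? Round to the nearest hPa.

ΔP = (V / 5.9)^(1/0.613) = (54/5.9)^1.631.
54/5.9 = 9.153; 9.153^1.631 ≈ 37.03 hPa.
P_c = 1010 − 37.03 = 972.97 ≈ 973 hPa.

973 hPa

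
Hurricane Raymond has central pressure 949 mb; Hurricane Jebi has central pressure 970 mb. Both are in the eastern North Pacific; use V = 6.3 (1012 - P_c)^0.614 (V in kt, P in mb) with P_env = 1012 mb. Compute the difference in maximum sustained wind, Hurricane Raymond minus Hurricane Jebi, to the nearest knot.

Hurricane Raymond: ΔP = 63; V ≈ 6.3 × 63^0.614 ≈ 80.19 kt.
Hurricane Jebi: ΔP = 42; V ≈ 6.3 × 42^0.614 ≈ 62.52 kt.
Difference ≈ 80.19 − 62.52 = 17.67 → 18 kt.

18 kt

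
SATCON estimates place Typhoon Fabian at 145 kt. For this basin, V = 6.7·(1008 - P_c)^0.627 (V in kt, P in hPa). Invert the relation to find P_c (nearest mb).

ΔP = (V / 6.7)^(1/0.627) = (145/6.7)^1.595.
145/6.7 = 21.642; 21.642^1.595 ≈ 134.79 mb.
P_c = 1008 − 134.79 = 873.21 ≈ 873 mb.

873 mb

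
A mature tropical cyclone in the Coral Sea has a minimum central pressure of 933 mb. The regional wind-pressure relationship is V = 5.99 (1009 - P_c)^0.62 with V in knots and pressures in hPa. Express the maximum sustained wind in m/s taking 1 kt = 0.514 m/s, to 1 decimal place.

ΔP = 1009 − 933 = 76 mb.
V ≈ 5.99 × 76^0.62 = 5.99 × 14.659 ≈ 87.807 kt.
87.807 × 0.514 ≈ 45.13 m/s → 45.1 m/s.

45.1 m/s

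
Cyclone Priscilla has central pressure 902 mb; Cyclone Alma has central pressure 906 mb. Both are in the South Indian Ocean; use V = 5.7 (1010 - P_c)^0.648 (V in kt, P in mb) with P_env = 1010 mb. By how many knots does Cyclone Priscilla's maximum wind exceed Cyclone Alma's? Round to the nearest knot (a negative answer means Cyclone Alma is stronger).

3 kt

Cyclone Priscilla: ΔP = 108; V ≈ 5.7 × 108^0.648 ≈ 118.45 kt.
Cyclone Alma: ΔP = 104; V ≈ 5.7 × 104^0.648 ≈ 115.59 kt.
Difference ≈ 118.45 − 115.59 = 2.86 → 3 kt.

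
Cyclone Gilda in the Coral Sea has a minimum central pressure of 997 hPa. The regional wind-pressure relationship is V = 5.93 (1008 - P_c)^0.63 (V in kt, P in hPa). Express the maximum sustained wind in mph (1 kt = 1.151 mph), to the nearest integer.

31 mph

ΔP = 1008 − 997 = 11 hPa.
V ≈ 5.93 × 11^0.63 = 5.93 × 4.530 ≈ 26.862 kt.
26.862 × 1.151 ≈ 30.92 mph → 31 mph.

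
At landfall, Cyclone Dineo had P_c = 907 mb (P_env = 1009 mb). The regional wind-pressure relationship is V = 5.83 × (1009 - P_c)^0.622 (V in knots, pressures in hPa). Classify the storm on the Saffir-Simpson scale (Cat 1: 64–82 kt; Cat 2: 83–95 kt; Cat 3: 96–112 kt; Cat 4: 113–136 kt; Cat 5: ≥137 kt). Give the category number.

ΔP = 1009 − 907 = 102 mb.
V ≈ 5.83 × 102^0.622 = 5.83 × 17.76 ≈ 104 kt.
104 kt falls in the Category 3 band.

3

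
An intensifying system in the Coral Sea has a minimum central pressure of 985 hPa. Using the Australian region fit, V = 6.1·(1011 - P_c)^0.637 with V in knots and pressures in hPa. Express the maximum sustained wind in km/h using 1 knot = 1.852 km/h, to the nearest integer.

90 km/h

ΔP = 1011 − 985 = 26 hPa.
V ≈ 6.1 × 26^0.637 = 6.1 × 7.968 ≈ 48.604 kt.
48.604 × 1.852 ≈ 90.01 km/h → 90 km/h.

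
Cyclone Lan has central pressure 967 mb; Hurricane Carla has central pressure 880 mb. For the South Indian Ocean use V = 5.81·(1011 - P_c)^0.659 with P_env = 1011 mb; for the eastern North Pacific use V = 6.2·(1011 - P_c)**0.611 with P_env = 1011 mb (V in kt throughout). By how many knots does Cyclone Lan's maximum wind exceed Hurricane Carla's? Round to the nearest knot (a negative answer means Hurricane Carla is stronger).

-52 kt

Cyclone Lan: ΔP = 44; V ≈ 5.81 × 44^0.659 ≈ 70.34 kt.
Hurricane Carla: ΔP = 131; V ≈ 6.2 × 131^0.611 ≈ 121.91 kt.
Difference ≈ 70.34 − 121.91 = -51.57 → -52 kt.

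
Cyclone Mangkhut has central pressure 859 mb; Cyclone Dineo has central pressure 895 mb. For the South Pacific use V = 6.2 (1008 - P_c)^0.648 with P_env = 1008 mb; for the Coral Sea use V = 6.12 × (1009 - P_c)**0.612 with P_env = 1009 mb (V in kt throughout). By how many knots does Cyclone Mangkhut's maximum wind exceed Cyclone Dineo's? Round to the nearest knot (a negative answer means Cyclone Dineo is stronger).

48 kt

Cyclone Mangkhut: ΔP = 149; V ≈ 6.2 × 149^0.648 ≈ 158.71 kt.
Cyclone Dineo: ΔP = 114; V ≈ 6.12 × 114^0.612 ≈ 111.06 kt.
Difference ≈ 158.71 − 111.06 = 47.65 → 48 kt.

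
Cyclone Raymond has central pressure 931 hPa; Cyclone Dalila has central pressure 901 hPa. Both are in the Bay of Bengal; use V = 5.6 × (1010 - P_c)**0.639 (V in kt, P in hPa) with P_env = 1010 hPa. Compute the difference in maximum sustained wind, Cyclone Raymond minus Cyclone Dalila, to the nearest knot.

-21 kt

Cyclone Raymond: ΔP = 79; V ≈ 5.6 × 79^0.639 ≈ 91.36 kt.
Cyclone Dalila: ΔP = 109; V ≈ 5.6 × 109^0.639 ≈ 112.23 kt.
Difference ≈ 91.36 − 112.23 = -20.87 → -21 kt.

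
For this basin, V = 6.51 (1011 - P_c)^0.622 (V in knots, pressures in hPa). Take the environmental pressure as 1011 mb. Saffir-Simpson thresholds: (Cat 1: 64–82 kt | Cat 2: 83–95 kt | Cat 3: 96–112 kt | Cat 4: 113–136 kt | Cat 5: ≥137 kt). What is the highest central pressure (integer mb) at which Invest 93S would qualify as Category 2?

951 mb

Category 2 begins at V = 83 kt.
Required ΔP = (83/6.51)^(1/0.622) = 12.750^1.608 ≈ 59.89 mb.
P_c ≤ 1011 − 59.89 = 951.11, so the highest integer P_c is 951 mb.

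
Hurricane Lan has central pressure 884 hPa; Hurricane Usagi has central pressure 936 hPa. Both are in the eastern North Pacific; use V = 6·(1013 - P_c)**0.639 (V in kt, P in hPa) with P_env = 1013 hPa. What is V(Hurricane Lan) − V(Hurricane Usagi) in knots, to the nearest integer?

Hurricane Lan: ΔP = 129; V ≈ 6 × 129^0.639 ≈ 133.91 kt.
Hurricane Usagi: ΔP = 77; V ≈ 6 × 77^0.639 ≈ 96.30 kt.
Difference ≈ 133.91 − 96.30 = 37.61 → 38 kt.

38 kt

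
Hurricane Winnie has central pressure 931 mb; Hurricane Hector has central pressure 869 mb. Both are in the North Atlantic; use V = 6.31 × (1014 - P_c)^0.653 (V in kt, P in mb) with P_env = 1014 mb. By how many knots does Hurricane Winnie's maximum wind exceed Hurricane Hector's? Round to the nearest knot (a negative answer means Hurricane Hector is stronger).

Hurricane Winnie: ΔP = 83; V ≈ 6.31 × 83^0.653 ≈ 113.03 kt.
Hurricane Hector: ΔP = 145; V ≈ 6.31 × 145^0.653 ≈ 162.71 kt.
Difference ≈ 113.03 − 162.71 = -49.68 → -50 kt.

-50 kt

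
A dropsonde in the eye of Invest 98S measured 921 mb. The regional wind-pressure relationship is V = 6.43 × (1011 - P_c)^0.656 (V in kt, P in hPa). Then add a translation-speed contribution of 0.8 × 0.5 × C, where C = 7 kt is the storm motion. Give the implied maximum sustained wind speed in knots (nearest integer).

ΔP = 1011 − 921 = 90 mb.
90^0.656 ≈ 19.142.
V ≈ 6.43 × 19.142 ≈ 123.1 kt.
Translation term: 0.8 × 0.5 × 7 = 2.8 kt.
Corrected V ≈ 125.9 kt → 126 kt.

126 kt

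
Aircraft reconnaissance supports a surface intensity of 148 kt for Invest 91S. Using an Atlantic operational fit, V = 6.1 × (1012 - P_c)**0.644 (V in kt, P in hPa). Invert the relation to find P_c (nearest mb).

871 mb

ΔP = (V / 6.1)^(1/0.644) = (148/6.1)^1.553.
148/6.1 = 24.262; 24.262^1.553 ≈ 141.42 mb.
P_c = 1012 − 141.42 = 870.58 ≈ 871 mb.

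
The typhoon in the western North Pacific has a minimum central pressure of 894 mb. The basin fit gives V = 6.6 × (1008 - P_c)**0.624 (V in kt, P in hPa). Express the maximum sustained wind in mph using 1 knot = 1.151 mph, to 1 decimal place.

145.9 mph

ΔP = 1008 − 894 = 114 mb.
V ≈ 6.6 × 114^0.624 = 6.6 × 19.209 ≈ 126.781 kt.
126.781 × 1.151 ≈ 145.92 mph → 145.9 mph.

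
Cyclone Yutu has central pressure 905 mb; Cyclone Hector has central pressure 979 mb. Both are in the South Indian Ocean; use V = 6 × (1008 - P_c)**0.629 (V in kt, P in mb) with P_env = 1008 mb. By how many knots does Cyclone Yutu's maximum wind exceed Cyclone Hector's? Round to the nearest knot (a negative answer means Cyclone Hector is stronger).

61 kt

Cyclone Yutu: ΔP = 103; V ≈ 6 × 103^0.629 ≈ 110.72 kt.
Cyclone Hector: ΔP = 29; V ≈ 6 × 29^0.629 ≈ 49.89 kt.
Difference ≈ 110.72 − 49.89 = 60.83 → 61 kt.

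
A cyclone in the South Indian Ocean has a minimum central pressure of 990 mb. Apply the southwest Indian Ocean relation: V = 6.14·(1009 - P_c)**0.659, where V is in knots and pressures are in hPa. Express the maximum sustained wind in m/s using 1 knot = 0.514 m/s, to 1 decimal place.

22.0 m/s

ΔP = 1009 − 990 = 19 mb.
V ≈ 6.14 × 19^0.659 = 6.14 × 6.961 ≈ 42.743 kt.
42.743 × 0.514 ≈ 21.97 m/s → 22.0 m/s.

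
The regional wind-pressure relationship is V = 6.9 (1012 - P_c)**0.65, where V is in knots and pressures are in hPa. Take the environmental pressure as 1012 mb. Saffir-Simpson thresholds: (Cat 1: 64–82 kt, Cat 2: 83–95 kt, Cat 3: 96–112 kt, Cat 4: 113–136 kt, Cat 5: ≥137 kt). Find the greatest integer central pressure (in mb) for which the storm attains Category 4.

Category 4 begins at V = 113 kt.
Required ΔP = (113/6.9)^(1/0.65) = 16.377^1.538 ≈ 73.80 mb.
P_c ≤ 1012 − 73.80 = 938.20, so the highest integer P_c is 938 mb.

938 mb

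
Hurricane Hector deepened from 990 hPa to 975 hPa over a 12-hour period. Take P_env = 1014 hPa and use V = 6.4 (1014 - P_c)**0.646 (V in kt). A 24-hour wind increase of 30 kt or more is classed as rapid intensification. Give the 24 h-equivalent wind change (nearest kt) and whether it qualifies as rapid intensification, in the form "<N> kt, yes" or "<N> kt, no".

V₁: ΔP = 24, V ≈ 6.4 × 24^0.646 ≈ 49.87 kt.
V₂: ΔP = 39, V ≈ 6.4 × 39^0.646 ≈ 68.24 kt.
ΔV over 12 h = 18.37 kt → 24 h equivalent = 18.37 × 24/12 ≈ 36.74 kt.
37 kt ≥ 30 kt ⇒ rapid intensification.

37 kt, yes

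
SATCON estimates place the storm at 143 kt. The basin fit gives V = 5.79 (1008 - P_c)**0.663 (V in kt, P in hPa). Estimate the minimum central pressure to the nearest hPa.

ΔP = (V / 5.79)^(1/0.663) = (143/5.79)^1.508.
143/5.79 = 24.698; 24.698^1.508 ≈ 126.05 hPa.
P_c = 1008 − 126.05 = 881.95 ≈ 882 hPa.

882 hPa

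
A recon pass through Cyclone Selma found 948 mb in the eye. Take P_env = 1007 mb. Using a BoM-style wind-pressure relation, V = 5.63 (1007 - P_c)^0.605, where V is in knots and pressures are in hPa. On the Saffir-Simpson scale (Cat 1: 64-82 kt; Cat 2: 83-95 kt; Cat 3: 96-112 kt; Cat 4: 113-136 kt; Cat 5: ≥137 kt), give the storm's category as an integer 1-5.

1

ΔP = 1007 − 948 = 59 mb.
V ≈ 5.63 × 59^0.605 = 5.63 × 11.79 ≈ 66 kt.
66 kt falls in the Category 1 band.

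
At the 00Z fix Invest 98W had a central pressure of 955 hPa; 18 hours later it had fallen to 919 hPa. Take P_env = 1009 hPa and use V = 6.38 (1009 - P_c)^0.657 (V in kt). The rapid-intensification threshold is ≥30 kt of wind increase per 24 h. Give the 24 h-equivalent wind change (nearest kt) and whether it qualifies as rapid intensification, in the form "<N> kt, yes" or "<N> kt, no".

47 kt, yes

V₁: ΔP = 54, V ≈ 6.38 × 54^0.657 ≈ 87.70 kt.
V₂: ΔP = 90, V ≈ 6.38 × 90^0.657 ≈ 122.68 kt.
ΔV over 18 h = 34.98 kt → 24 h equivalent = 34.98 × 24/18 ≈ 46.64 kt.
47 kt ≥ 30 kt ⇒ rapid intensification.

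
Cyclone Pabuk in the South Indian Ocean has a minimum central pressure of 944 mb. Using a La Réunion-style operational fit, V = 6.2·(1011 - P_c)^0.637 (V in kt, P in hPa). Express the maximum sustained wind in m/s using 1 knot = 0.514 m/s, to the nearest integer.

ΔP = 1011 − 944 = 67 mb.
V ≈ 6.2 × 67^0.637 = 6.2 × 14.562 ≈ 90.282 kt.
90.282 × 0.514 ≈ 46.40 m/s → 46 m/s.

46 m/s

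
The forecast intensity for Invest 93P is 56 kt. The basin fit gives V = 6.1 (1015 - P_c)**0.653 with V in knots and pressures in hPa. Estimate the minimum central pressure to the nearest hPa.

985 hPa

ΔP = (V / 6.1)^(1/0.653) = (56/6.1)^1.531.
56/6.1 = 9.180; 9.180^1.531 ≈ 29.82 hPa.
P_c = 1015 − 29.82 = 985.18 ≈ 985 hPa.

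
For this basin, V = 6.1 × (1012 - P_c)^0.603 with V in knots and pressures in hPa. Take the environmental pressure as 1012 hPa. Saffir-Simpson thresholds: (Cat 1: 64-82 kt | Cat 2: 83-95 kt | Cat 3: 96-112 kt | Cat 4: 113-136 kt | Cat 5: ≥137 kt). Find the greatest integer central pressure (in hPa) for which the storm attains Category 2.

936 hPa

Category 2 begins at V = 83 kt.
Required ΔP = (83/6.1)^(1/0.603) = 13.607^1.658 ≈ 75.89 hPa.
P_c ≤ 1012 − 75.89 = 936.11, so the highest integer P_c is 936 hPa.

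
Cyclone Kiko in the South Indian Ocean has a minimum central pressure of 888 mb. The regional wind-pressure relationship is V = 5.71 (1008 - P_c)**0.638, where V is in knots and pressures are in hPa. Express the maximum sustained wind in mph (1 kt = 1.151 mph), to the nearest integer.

139 mph

ΔP = 1008 − 888 = 120 mb.
V ≈ 5.71 × 120^0.638 = 5.71 × 21.209 ≈ 121.103 kt.
121.103 × 1.151 ≈ 139.39 mph → 139 mph.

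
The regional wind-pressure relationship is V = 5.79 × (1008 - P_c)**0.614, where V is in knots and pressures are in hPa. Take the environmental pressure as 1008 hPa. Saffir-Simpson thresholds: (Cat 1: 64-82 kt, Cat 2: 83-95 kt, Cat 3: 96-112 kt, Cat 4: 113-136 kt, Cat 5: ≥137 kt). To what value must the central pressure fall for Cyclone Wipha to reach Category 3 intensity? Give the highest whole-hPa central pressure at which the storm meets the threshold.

Category 3 begins at V = 96 kt.
Required ΔP = (96/5.79)^(1/0.614) = 16.580^1.629 ≈ 96.90 hPa.
P_c ≤ 1008 − 96.90 = 911.10, so the highest integer P_c is 911 hPa.

911 hPa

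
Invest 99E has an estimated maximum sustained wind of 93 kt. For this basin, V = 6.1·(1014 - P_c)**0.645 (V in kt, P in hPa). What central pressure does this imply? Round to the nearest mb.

946 mb

ΔP = (V / 6.1)^(1/0.645) = (93/6.1)^1.550.
93/6.1 = 15.246; 15.246^1.550 ≈ 68.29 mb.
P_c = 1014 − 68.29 = 945.71 ≈ 946 mb.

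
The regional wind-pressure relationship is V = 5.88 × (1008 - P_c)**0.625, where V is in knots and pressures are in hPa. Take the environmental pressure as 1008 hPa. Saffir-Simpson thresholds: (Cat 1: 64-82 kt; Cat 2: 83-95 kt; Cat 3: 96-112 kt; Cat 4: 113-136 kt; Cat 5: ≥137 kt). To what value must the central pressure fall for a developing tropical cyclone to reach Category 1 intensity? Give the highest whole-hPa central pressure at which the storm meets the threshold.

962 hPa

Category 1 begins at V = 64 kt.
Required ΔP = (64/5.88)^(1/0.625) = 10.884^1.600 ≈ 45.59 hPa.
P_c ≤ 1008 − 45.59 = 962.41, so the highest integer P_c is 962 hPa.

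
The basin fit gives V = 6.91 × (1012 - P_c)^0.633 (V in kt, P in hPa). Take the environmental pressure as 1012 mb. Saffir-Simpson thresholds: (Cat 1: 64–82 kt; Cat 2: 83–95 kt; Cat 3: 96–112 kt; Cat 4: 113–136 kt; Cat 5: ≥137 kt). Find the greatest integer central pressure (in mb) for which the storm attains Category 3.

Category 3 begins at V = 96 kt.
Required ΔP = (96/6.91)^(1/0.633) = 13.893^1.580 ≈ 63.88 mb.
P_c ≤ 1012 − 63.88 = 948.12, so the highest integer P_c is 948 mb.

948 mb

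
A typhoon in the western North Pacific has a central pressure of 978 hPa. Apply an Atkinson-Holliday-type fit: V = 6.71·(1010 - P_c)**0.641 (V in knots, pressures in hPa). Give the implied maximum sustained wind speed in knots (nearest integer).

62 kt

ΔP = 1010 − 978 = 32 hPa.
32^0.641 ≈ 9.221.
V ≈ 6.71 × 9.221 ≈ 61.9 kt.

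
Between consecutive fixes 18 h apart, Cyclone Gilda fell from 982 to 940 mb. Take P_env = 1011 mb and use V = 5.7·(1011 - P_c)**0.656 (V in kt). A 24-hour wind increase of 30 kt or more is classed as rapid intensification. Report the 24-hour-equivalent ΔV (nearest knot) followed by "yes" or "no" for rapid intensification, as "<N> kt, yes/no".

55 kt, yes

V₁: ΔP = 29, V ≈ 5.7 × 29^0.656 ≈ 51.90 kt.
V₂: ΔP = 71, V ≈ 5.7 × 71^0.656 ≈ 93.39 kt.
ΔV over 18 h = 41.49 kt → 24 h equivalent = 41.49 × 24/18 ≈ 55.32 kt.
55 kt ≥ 30 kt ⇒ rapid intensification.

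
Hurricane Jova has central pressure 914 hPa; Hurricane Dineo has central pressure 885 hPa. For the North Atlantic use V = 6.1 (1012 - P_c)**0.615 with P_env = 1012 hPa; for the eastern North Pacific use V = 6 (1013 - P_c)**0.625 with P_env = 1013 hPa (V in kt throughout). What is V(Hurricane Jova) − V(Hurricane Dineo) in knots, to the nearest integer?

Hurricane Jova: ΔP = 98; V ≈ 6.1 × 98^0.615 ≈ 102.31 kt.
Hurricane Dineo: ΔP = 128; V ≈ 6 × 128^0.625 ≈ 124.50 kt.
Difference ≈ 102.31 − 124.50 = -22.19 → -22 kt.

-22 kt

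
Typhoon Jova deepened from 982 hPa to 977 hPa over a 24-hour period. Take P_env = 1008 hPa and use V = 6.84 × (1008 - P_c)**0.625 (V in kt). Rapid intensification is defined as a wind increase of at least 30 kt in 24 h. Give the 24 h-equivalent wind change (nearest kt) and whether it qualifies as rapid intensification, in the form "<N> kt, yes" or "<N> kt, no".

6 kt, no

V₁: ΔP = 26, V ≈ 6.84 × 26^0.625 ≈ 52.41 kt.
V₂: ΔP = 31, V ≈ 6.84 × 31^0.625 ≈ 58.50 kt.
ΔV over 24 h = 6.09 kt → 24 h equivalent = 6.09 × 24/24 ≈ 6.09 kt.
6 kt < 30 kt ⇒ not rapid intensification.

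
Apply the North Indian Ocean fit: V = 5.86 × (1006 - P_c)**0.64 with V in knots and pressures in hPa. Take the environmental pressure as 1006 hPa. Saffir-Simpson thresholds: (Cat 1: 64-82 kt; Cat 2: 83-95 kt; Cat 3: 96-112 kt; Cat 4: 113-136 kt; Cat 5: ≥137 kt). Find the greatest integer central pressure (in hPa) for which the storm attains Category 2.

Category 2 begins at V = 83 kt.
Required ΔP = (83/5.86)^(1/0.64) = 14.164^1.562 ≈ 62.91 hPa.
P_c ≤ 1006 − 62.91 = 943.09, so the highest integer P_c is 943 hPa.

943 hPa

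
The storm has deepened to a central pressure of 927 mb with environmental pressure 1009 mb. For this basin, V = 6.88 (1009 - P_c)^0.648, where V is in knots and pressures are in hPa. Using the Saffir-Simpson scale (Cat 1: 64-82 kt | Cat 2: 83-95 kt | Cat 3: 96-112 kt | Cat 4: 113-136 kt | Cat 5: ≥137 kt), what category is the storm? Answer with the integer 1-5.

ΔP = 1009 − 927 = 82 mb.
V ≈ 6.88 × 82^0.648 = 6.88 × 17.38 ≈ 120 kt.
120 kt falls in the Category 4 band.

4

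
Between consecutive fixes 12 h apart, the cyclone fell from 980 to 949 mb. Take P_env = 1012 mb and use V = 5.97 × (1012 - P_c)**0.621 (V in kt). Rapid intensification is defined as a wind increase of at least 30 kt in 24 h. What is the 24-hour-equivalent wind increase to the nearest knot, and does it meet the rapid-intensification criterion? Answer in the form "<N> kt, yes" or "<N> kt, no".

V₁: ΔP = 32, V ≈ 5.97 × 32^0.621 ≈ 51.37 kt.
V₂: ΔP = 63, V ≈ 5.97 × 63^0.621 ≈ 78.23 kt.
ΔV over 12 h = 26.86 kt → 24 h equivalent = 26.86 × 24/12 ≈ 53.72 kt.
54 kt ≥ 30 kt ⇒ rapid intensification.

54 kt, yes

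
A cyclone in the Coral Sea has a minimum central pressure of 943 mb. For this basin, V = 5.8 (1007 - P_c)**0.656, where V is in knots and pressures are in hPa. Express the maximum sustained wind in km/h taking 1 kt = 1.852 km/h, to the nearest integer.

164 km/h

ΔP = 1007 − 943 = 64 mb.
V ≈ 5.8 × 64^0.656 = 5.8 × 15.306 ≈ 88.773 kt.
88.773 × 1.852 ≈ 164.41 km/h → 164 km/h.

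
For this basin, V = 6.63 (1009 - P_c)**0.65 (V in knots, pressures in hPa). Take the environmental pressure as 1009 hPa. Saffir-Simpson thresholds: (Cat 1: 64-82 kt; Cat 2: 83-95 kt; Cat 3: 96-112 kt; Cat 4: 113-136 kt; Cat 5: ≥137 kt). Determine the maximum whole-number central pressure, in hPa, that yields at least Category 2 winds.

Category 2 begins at V = 83 kt.
Required ΔP = (83/6.63)^(1/0.65) = 12.519^1.538 ≈ 48.82 hPa.
P_c ≤ 1009 − 48.82 = 960.18, so the highest integer P_c is 960 hPa.

960 hPa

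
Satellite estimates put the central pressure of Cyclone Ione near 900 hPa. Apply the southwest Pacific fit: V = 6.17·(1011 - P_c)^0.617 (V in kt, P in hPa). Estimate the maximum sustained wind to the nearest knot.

ΔP = 1011 − 900 = 111 hPa.
111^0.617 ≈ 18.279.
V ≈ 6.17 × 18.279 ≈ 112.8 kt.

113 kt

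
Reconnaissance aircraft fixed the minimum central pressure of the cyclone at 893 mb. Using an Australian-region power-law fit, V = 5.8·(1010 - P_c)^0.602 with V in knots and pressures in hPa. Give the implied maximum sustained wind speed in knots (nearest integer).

ΔP = 1010 − 893 = 117 mb.
117^0.602 ≈ 17.581.
V ≈ 5.8 × 17.581 ≈ 102.0 kt.

102 kt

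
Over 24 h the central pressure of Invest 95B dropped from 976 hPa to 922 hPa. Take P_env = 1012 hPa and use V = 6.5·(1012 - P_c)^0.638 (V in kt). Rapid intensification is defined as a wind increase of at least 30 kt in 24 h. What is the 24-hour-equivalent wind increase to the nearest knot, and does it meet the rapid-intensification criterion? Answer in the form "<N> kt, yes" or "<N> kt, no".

V₁: ΔP = 36, V ≈ 6.5 × 36^0.638 ≈ 63.95 kt.
V₂: ΔP = 90, V ≈ 6.5 × 90^0.638 ≈ 114.74 kt.
ΔV over 24 h = 50.79 kt → 24 h equivalent = 50.79 × 24/24 ≈ 50.79 kt.
51 kt ≥ 30 kt ⇒ rapid intensification.

51 kt, yes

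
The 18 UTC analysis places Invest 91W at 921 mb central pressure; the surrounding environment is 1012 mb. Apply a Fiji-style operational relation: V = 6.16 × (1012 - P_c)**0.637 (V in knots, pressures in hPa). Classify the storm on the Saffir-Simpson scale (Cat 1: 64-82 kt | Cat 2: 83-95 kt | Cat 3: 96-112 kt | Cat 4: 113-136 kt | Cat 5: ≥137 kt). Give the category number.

ΔP = 1012 − 921 = 91 mb.
V ≈ 6.16 × 91^0.637 = 6.16 × 17.70 ≈ 109 kt.
109 kt falls in the Category 3 band.

3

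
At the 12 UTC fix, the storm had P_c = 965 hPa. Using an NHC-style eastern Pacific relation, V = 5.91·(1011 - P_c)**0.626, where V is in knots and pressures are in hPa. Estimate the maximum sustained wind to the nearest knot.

65 kt

ΔP = 1011 − 965 = 46 hPa.
46^0.626 ≈ 10.987.
V ≈ 5.91 × 10.987 ≈ 64.9 kt.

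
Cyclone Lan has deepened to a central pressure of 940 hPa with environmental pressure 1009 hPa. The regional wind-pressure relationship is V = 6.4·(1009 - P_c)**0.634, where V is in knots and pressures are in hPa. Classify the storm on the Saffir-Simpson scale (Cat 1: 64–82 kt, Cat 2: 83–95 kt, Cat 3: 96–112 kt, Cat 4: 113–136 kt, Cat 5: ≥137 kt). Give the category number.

2

ΔP = 1009 − 940 = 69 hPa.
V ≈ 6.4 × 69^0.634 = 6.4 × 14.65 ≈ 94 kt.
94 kt falls in the Category 2 band.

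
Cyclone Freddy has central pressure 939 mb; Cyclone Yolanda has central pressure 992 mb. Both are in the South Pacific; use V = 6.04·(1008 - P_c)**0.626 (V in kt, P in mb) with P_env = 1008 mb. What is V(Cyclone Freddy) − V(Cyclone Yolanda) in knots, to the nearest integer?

51 kt

Cyclone Freddy: ΔP = 69; V ≈ 6.04 × 69^0.626 ≈ 85.54 kt.
Cyclone Yolanda: ΔP = 16; V ≈ 6.04 × 16^0.626 ≈ 34.26 kt.
Difference ≈ 85.54 − 34.26 = 51.28 → 51 kt.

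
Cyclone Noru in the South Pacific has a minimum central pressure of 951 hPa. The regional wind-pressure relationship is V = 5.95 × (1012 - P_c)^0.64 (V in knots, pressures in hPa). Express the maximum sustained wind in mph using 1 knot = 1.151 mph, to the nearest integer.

ΔP = 1012 − 951 = 61 hPa.
V ≈ 5.95 × 61^0.64 = 5.95 × 13.887 ≈ 82.628 kt.
82.628 × 1.151 ≈ 95.11 mph → 95 mph.

95 mph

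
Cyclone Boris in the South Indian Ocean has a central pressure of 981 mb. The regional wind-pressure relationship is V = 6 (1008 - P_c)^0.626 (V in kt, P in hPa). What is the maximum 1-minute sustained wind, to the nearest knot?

ΔP = 1008 − 981 = 27 mb.
27^0.626 ≈ 7.871.
V ≈ 6 × 7.871 ≈ 47.2 kt.

47 kt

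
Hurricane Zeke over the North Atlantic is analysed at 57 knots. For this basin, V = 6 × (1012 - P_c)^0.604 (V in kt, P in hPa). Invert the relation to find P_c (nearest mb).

970 mb

ΔP = (V / 6)^(1/0.604) = (57/6)^1.656.
57/6 = 9.500; 9.500^1.656 ≈ 41.57 mb.
P_c = 1012 − 41.57 = 970.43 ≈ 970 mb.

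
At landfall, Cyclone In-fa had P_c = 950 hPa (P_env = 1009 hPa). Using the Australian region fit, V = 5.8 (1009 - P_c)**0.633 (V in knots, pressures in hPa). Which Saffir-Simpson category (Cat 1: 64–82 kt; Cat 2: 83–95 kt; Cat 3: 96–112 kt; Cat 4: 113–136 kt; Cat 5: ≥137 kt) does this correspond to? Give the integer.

1

ΔP = 1009 − 950 = 59 hPa.
V ≈ 5.8 × 59^0.633 = 5.8 × 13.21 ≈ 77 kt.
77 kt falls in the Category 1 band.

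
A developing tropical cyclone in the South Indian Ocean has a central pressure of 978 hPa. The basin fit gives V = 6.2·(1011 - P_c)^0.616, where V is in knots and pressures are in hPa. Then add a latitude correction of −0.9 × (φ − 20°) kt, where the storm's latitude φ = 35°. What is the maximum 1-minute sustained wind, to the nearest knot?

ΔP = 1011 − 978 = 33 hPa.
33^0.616 ≈ 8.618.
V ≈ 6.2 × 8.618 ≈ 53.4 kt.
Latitude correction: −0.9 × (35 − 20) = -13.5 kt.
Corrected V ≈ 39.9 kt → 40 kt.

40 kt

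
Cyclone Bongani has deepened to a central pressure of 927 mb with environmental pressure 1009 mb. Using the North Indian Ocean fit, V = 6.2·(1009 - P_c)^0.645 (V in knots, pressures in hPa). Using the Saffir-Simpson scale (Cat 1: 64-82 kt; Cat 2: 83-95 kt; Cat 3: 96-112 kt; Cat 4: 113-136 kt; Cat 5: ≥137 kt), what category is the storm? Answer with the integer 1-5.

ΔP = 1009 − 927 = 82 mb.
V ≈ 6.2 × 82^0.645 = 6.2 × 17.16 ≈ 106 kt.
106 kt falls in the Category 3 band.

3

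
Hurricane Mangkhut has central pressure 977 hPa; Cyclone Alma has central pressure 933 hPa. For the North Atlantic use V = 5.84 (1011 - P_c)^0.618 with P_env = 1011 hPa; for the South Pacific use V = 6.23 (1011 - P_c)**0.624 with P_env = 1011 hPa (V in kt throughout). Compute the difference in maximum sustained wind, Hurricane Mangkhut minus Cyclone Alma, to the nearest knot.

-43 kt

Hurricane Mangkhut: ΔP = 34; V ≈ 5.84 × 34^0.618 ≈ 51.63 kt.
Cyclone Alma: ΔP = 78; V ≈ 6.23 × 78^0.624 ≈ 94.44 kt.
Difference ≈ 51.63 − 94.44 = -42.81 → -43 kt.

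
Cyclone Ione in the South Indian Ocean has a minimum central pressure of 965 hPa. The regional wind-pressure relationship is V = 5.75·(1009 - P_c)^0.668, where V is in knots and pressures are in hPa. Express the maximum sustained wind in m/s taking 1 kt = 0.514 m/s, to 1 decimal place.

ΔP = 1009 − 965 = 44 hPa.
V ≈ 5.75 × 44^0.668 = 5.75 × 12.526 ≈ 72.027 kt.
72.027 × 0.514 ≈ 37.02 m/s → 37.0 m/s.

37.0 m/s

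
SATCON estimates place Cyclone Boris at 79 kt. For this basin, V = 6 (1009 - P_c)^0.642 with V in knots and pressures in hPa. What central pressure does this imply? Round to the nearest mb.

954 mb

ΔP = (V / 6)^(1/0.642) = (79/6)^1.558.
79/6 = 13.167; 13.167^1.558 ≈ 55.43 mb.
P_c = 1009 − 55.43 = 953.57 ≈ 954 mb.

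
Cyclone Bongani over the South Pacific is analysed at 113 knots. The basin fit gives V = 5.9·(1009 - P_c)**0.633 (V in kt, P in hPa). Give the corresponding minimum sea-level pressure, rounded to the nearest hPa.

903 hPa

ΔP = (V / 5.9)^(1/0.633) = (113/5.9)^1.580.
113/5.9 = 19.153; 19.153^1.580 ≈ 106.08 hPa.
P_c = 1009 − 106.08 = 902.92 ≈ 903 hPa.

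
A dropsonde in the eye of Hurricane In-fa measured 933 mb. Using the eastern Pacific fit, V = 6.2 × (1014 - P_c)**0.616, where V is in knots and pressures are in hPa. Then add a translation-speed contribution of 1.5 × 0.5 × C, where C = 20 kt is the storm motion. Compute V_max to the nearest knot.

ΔP = 1014 − 933 = 81 mb.
81^0.616 ≈ 14.984.
V ≈ 6.2 × 14.984 ≈ 92.9 kt.
Translation term: 1.5 × 0.5 × 20 = 15 kt.
Corrected V ≈ 107.9 kt → 108 kt.

108 kt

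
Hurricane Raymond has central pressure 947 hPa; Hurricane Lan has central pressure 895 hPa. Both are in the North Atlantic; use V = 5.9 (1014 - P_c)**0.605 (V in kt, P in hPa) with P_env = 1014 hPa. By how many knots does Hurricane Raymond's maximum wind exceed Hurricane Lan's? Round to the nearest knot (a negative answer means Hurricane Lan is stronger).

Hurricane Raymond: ΔP = 67; V ≈ 5.9 × 67^0.605 ≈ 75.10 kt.
Hurricane Lan: ΔP = 119; V ≈ 5.9 × 119^0.605 ≈ 106.31 kt.
Difference ≈ 75.10 − 106.31 = -31.21 → -31 kt.

-31 kt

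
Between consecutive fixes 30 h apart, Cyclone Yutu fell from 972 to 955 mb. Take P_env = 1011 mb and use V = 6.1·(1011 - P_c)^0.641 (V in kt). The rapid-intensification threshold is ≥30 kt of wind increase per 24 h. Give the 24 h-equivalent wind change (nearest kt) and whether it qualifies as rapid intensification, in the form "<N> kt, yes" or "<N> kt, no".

13 kt, no

V₁: ΔP = 39, V ≈ 6.1 × 39^0.641 ≈ 63.86 kt.
V₂: ΔP = 56, V ≈ 6.1 × 56^0.641 ≈ 80.52 kt.
ΔV over 30 h = 16.66 kt → 24 h equivalent = 16.66 × 24/30 ≈ 13.33 kt.
13 kt < 30 kt ⇒ not rapid intensification.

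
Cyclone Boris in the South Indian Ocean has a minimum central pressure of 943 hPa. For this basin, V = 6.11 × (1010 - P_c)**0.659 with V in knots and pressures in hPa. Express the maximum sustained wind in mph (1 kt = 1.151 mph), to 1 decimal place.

112.3 mph

ΔP = 1010 − 943 = 67 hPa.
V ≈ 6.11 × 67^0.659 = 6.11 × 15.973 ≈ 97.594 kt.
97.594 × 1.151 ≈ 112.33 mph → 112.3 mph.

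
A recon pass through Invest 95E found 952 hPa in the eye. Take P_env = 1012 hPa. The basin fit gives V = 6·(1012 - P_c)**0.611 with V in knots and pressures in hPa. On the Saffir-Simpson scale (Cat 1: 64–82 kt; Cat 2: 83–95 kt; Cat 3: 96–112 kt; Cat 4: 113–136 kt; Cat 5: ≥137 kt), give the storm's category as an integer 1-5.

1

ΔP = 1012 − 952 = 60 hPa.
V ≈ 6 × 60^0.611 = 6 × 12.20 ≈ 73 kt.
73 kt falls in the Category 1 band.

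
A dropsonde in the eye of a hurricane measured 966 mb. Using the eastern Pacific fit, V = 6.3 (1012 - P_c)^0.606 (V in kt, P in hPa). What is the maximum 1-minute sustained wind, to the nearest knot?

ΔP = 1012 − 966 = 46 mb.
46^0.606 ≈ 10.177.
V ≈ 6.3 × 10.177 ≈ 64.1 kt.

64 kt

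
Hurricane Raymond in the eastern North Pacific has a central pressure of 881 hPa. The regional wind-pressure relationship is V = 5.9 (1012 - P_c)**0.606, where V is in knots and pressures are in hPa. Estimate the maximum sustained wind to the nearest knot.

ΔP = 1012 − 881 = 131 hPa.
131^0.606 ≈ 19.190.
V ≈ 5.9 × 19.190 ≈ 113.2 kt.

113 kt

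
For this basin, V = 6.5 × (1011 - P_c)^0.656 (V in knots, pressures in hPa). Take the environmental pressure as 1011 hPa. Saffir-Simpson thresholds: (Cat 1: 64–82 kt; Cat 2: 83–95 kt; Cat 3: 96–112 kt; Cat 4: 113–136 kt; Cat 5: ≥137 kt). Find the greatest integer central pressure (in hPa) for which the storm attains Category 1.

978 hPa

Category 1 begins at V = 64 kt.
Required ΔP = (64/6.5)^(1/0.656) = 9.846^1.524 ≈ 32.67 hPa.
P_c ≤ 1011 − 32.67 = 978.33, so the highest integer P_c is 978 hPa.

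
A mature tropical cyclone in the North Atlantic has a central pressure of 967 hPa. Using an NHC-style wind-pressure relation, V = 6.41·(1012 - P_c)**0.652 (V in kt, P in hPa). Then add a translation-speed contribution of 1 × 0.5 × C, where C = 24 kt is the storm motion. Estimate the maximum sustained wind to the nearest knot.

ΔP = 1012 − 967 = 45 hPa.
45^0.652 ≈ 11.965.
V ≈ 6.41 × 11.965 ≈ 76.7 kt.
Translation term: 1 × 0.5 × 24 = 12 kt.
Corrected V ≈ 88.7 kt → 89 kt.

89 kt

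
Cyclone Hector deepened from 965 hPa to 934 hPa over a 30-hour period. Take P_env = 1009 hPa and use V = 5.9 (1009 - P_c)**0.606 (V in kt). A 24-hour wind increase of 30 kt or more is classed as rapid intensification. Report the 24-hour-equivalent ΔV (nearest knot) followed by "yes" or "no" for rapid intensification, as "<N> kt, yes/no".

18 kt, no

V₁: ΔP = 44, V ≈ 5.9 × 44^0.606 ≈ 58.45 kt.
V₂: ΔP = 75, V ≈ 5.9 × 75^0.606 ≈ 80.75 kt.
ΔV over 30 h = 22.30 kt → 24 h equivalent = 22.30 × 24/30 ≈ 17.84 kt.
18 kt < 30 kt ⇒ not rapid intensification.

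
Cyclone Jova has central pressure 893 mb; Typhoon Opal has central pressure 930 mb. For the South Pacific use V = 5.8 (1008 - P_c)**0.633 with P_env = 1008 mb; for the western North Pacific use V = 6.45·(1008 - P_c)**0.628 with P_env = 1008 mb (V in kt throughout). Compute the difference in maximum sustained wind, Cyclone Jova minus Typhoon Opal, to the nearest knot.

Cyclone Jova: ΔP = 115; V ≈ 5.8 × 115^0.633 ≈ 116.91 kt.
Typhoon Opal: ΔP = 78; V ≈ 6.45 × 78^0.628 ≈ 99.49 kt.
Difference ≈ 116.91 − 99.49 = 17.42 → 17 kt.

17 kt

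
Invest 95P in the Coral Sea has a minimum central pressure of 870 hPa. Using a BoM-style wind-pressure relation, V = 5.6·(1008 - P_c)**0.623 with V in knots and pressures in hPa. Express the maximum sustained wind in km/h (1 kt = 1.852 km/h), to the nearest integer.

223 km/h

ΔP = 1008 − 870 = 138 hPa.
V ≈ 5.6 × 138^0.623 = 5.6 × 21.535 ≈ 120.596 kt.
120.596 × 1.852 ≈ 223.34 km/h → 223 km/h.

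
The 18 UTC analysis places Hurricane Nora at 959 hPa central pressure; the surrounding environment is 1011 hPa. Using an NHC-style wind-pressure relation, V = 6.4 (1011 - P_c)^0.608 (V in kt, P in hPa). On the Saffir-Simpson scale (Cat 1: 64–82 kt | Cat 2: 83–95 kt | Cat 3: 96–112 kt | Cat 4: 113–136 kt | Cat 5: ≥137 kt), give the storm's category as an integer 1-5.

1

ΔP = 1011 − 959 = 52 hPa.
V ≈ 6.4 × 52^0.608 = 6.4 × 11.05 ≈ 71 kt.
71 kt falls in the Category 1 band.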